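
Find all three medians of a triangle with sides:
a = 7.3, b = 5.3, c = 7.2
Median formula: m_a = ½√(2b² + 2c² − a²) (and cyclically). a² = 53.29, b² = 28.09, c² = 51.84.
m_a = ½√(2·28.09 + 2·51.84 − 53.29) = ½√106.57 ≈ ½·10.3233 ≈ 5.16164
m_b = ½√(2·53.29 + 2·51.84 − 28.09) = ½√182.17 ≈ ½·13.497 ≈ 6.74852
m_c = ½√(2·53.29 + 2·28.09 − 51.84) = ½√110.92 ≈ ½·10.5319 ≈ 5.26593

m_a = 5.162, m_b = 6.749, m_c = 5.266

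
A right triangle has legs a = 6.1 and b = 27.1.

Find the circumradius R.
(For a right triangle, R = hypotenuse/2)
Hypotenuse c = √(a² + b²) = √(37.21 + 734.41) = √771.62 ≈ 27.778
R = c/2 ≈ 27.778/2 ≈ 13.889

R = 13.89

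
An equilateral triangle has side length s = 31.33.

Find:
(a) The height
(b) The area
(a) The height splits the triangle into two 30-60-90 halves: h = s·√3/2 = 31.33·1.73205/2 ≈ 54.2652/2 ≈ 27.1326
(b) Area = (√3/4)·s² = (√3/4)·31.33² = (√3/4)·981.5689 ≈ 0.433013·981.5689 ≈ 425.032

Height = 27.13, Area = 425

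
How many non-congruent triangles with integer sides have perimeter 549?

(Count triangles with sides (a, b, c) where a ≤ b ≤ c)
Let a ≤ b ≤ c with a + b + c = 549. The only binding inequality is a + b > c, i.e. 549 − c > c, so c < 549/2; and c ≥ 549/3 since c is the largest side.
So 183 ≤ c ≤ 274. For each c, b runs from ⌈(549 − c)/2⌉ up to c (then a = 549 − b − c satisfies 1 ≤ a ≤ b automatically), giving c − ⌈(549 − c)/2⌉ + 1 choices.
Summing over c: 1 + 2 + 4 + 5 + … + 136 + 137  (92 terms, c = 183, …, 274) = 6348
Check (closed form: nearest integer to p²/48 for even p, (p+3)²/48 for odd p): (549+3)²/48 = 552²/48 = 304704/48 ≈ 6348.00 → 6348

6348 triangles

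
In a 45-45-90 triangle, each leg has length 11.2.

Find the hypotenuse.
In a 45-45-90 triangle the sides are in ratio 1 : 1 : √2, so hypotenuse = leg·√2.
Hypotenuse = 11.2·√2 ≈ 11.2·1.41421 ≈ 15.8392

Hypotenuse = 11.2√2 = 15.84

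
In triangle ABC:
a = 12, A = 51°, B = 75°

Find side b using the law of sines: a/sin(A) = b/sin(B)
a/sin(A) = b/sin(B)  ⇒  b = a·sin(B)/sin(A) = 12·sin(75°)/sin(51°)
sin(75°) ≈ 0.965926, sin(51°) ≈ 0.777146
b ≈ 12·0.965926/0.777146 ≈ 11.5911/0.777146 ≈ 14.915

b = 14.91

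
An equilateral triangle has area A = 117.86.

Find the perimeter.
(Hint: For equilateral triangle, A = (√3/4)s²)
A = (√3/4)s²  ⇒  s² = 4A/√3 = 4·117.86/√3 = 471.44/1.73205 ≈ 272.186
s ≈ √272.186 ≈ 16.4981
Perimeter = 3s ≈ 3·16.4981 ≈ 49.4942

Perimeter = 49.49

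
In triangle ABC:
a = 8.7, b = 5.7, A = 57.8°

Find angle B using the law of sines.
a/sin(A) = b/sin(B)  ⇒  sin(B) = b·sin(A)/a = 5.7·sin(57.8°)/8.7
sin(57.8°) ≈ 0.846193
sin(B) ≈ 5.7·0.846193/8.7 ≈ 4.8233/8.7 ≈ 0.554402
B = arcsin(0.554402) ≈ 33.6696°
(Since b ≤ a we need B ≤ A, so the obtuse alternative 180° − 33.6696° ≈ 146.33° is rejected.)

B = 33.67°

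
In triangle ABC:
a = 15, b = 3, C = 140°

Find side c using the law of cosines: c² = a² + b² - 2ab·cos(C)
c² = 15² + 3² − 2·15·3·cos(140°)
cos(140°) ≈ -0.766044
c² ≈ 225 + 9 − 90·(-0.766044) ≈ 234 + 68.944 ≈ 302.944
c ≈ √302.944 ≈ 17.4053

c = 17.41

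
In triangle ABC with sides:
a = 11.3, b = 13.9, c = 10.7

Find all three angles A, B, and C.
Law of cosines for each angle (a² = 127.69, b² = 193.21, c² = 114.49):
cos(A) = (b² + c² − a²)/(2bc) = (193.21 + 114.49 − 127.69)/(2·13.9·10.7) = 180.01/297.46 ≈ 0.605157  ⇒  A ≈ 52.7599°
cos(B) = (a² + c² − b²)/(2ac) = (127.69 + 114.49 − 193.21)/(2·11.3·10.7) = 48.97/241.82 ≈ 0.202506  ⇒  B ≈ 78.3165°
cos(C) = (a² + b² − c²)/(2ab) = (127.69 + 193.21 − 114.49)/(2·11.3·13.9) = 206.41/314.14 ≈ 0.657064  ⇒  C ≈ 48.9237°
Check: A + B + C ≈ 180°

A = 52.76°, B = 78.32°, C = 48.92°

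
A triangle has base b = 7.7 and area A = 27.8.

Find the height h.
A = ½·b·h  ⇒  h = 2A/b = 2·27.8/7.7 = 55.6/7.7 ≈ 7.22078

h = 7.221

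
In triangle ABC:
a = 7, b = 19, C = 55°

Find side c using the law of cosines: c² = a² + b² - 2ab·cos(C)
c² = 7² + 19² − 2·7·19·cos(55°)
cos(55°) ≈ 0.573576
c² ≈ 49 + 361 − 266·(0.573576) ≈ 410 − 152.571 ≈ 257.429
c ≈ √257.429 ≈ 16.0446

c = 16.04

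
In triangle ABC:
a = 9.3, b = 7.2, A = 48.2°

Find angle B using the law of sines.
a/sin(A) = b/sin(B)  ⇒  sin(B) = b·sin(A)/a = 7.2·sin(48.2°)/9.3
sin(48.2°) ≈ 0.745476
sin(B) ≈ 7.2·0.745476/9.3 ≈ 5.36743/9.3 ≈ 0.577143
B = arcsin(0.577143) ≈ 35.2498°
(Since b ≤ a we need B ≤ A, so the obtuse alternative 180° − 35.2498° ≈ 144.75° is rejected.)

B = 35.25°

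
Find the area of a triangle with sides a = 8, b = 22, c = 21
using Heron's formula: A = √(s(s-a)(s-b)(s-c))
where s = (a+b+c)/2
s = (8 + 22 + 21)/2 = 51/2 = 25.5
s − a = 17.5, s − b = 3.5, s − c = 4.5
s(s−a)(s−b)(s−c) = 25.5·17.5·3.5·4.5 = 7028.4375
Area = √7028.4375 ≈ 83.8358

s = 25.5, Area = 83.84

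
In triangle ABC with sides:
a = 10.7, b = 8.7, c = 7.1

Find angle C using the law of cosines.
c² = a² + b² − 2ab·cos(C)  ⇒  cos(C) = (a² + b² − c²)/(2ab)
cos(C) = (10.7² + 8.7² − 7.1²)/(2·10.7·8.7) = (114.49 + 75.69 − 50.41)/186.18 = 139.77/186.18 ≈ 0.750725
C = arccos(0.750725) ≈ 41.3468°

C = 41.35°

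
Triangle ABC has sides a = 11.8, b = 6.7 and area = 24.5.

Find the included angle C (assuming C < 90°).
Area = ½·a·b·sin(C)  ⇒  sin(C) = 2·Area/(a·b) = 2·24.5/(11.8·6.7) = 49/79.06 ≈ 0.619782
C = arcsin(0.619782) ≈ 38.3002° (taking the acute solution since C < 90°)

C = 38.3°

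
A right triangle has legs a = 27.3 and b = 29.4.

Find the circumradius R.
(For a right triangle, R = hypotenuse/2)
Hypotenuse c = √(a² + b²) = √(745.29 + 864.36) = √1609.65 ≈ 40.1204
R = c/2 ≈ 40.1204/2 ≈ 20.0602

R = 20.06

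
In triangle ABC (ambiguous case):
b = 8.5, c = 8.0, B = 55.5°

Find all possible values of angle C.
b/sin(B) = c/sin(C)  ⇒  sin(C) = c·sin(B)/b = 8.0·sin(55.5°)/8.5
sin(55.5°) ≈ 0.824126
sin(C) ≈ 8.0·0.824126/8.5 ≈ 6.59301/8.5 ≈ 0.775648
Candidate 1: C₁ = arcsin(0.775648) ≈ 50.8638°  →  A = 180° − 55.5° − 50.8638° ≈ 73.6362° > 0, valid
Candidate 2: C₂ = 180° − C₁ ≈ 129.136°  →  A = 180° − 55.5° − 129.136° ≈ -4.6362° ≤ 0, not a valid triangle

C = 50.86° (one solution)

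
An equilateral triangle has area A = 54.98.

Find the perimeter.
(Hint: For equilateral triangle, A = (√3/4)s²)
A = (√3/4)s²  ⇒  s² = 4A/√3 = 4·54.98/√3 = 219.92/1.73205 ≈ 126.971
s ≈ √126.971 ≈ 11.2681
Perimeter = 3s ≈ 3·11.2681 ≈ 33.8044

Perimeter = 33.8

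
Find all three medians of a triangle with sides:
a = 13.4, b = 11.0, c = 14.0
Median formula: m_a = ½√(2b² + 2c² − a²) (and cyclically). a² = 179.56, b² = 121, c² = 196.
m_a = ½√(2·121 + 2·196 − 179.56) = ½√454.44 ≈ ½·21.3176 ≈ 10.6588
m_b = ½√(2·179.56 + 2·196 − 121) = ½√630.12 ≈ ½·25.1022 ≈ 12.5511
m_c = ½√(2·179.56 + 2·121 − 196) = ½√405.12 ≈ ½·20.1276 ≈ 10.0638

m_a = 10.66, m_b = 12.55, m_c = 10.06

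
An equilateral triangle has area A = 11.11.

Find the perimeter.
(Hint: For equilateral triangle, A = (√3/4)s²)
A = (√3/4)s²  ⇒  s² = 4A/√3 = 4·11.11/√3 = 44.44/1.73205 ≈ 25.6574
s ≈ √25.6574 ≈ 5.06532
Perimeter = 3s ≈ 3·5.06532 ≈ 15.196

Perimeter = 15.2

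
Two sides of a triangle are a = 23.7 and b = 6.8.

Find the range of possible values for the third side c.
Triangle inequality: |a − b| < c < a + b
|a − b| = |23.7 − 6.8| = 16.9
a + b = 23.7 + 6.8 = 30.5

16.9 < c < 30.5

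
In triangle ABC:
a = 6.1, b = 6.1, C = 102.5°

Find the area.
Two sides and the included angle (SAS): A = ½·a·b·sin(C) = ½·6.1·6.1·sin(102.5°)
sin(102.5°) ≈ 0.976296
A ≈ ½·37.21·0.976296 = 18.605·0.976296 ≈ 18.164

Area = 18.16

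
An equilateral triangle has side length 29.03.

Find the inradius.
r = Area/s with s the semi-perimeter.
Area = (√3/4)·29.03² = (√3/4)·842.7409 ≈ 0.433013·842.7409 ≈ 364.918
s = 3·29.03/2 = 43.545
r ≈ 364.918/43.545 ≈ 8.38024
(Equivalently r = side/(2√3) = 29.03/3.4641 ≈ 8.38024.)

r = 8.38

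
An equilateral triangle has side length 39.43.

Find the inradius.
r = Area/s with s the semi-perimeter.
Area = (√3/4)·39.43² = (√3/4)·1554.7249 ≈ 0.433013·1554.7249 ≈ 673.216
s = 3·39.43/2 = 59.145
r ≈ 673.216/59.145 ≈ 11.3825
(Equivalently r = side/(2√3) = 39.43/3.4641 ≈ 11.3825.)

r = 11.38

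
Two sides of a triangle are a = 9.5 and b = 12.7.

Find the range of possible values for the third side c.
Triangle inequality: |a − b| < c < a + b
|a − b| = |9.5 − 12.7| = 3.2
a + b = 9.5 + 12.7 = 22.2

3.2 < c < 22.2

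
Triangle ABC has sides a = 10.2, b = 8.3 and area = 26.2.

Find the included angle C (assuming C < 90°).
Area = ½·a·b·sin(C)  ⇒  sin(C) = 2·Area/(a·b) = 2·26.2/(10.2·8.3) = 52.4/84.66 ≈ 0.618946
C = arcsin(0.618946) ≈ 38.2392° (taking the acute solution since C < 90°)

C = 38.24°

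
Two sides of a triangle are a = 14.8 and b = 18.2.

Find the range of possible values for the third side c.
Triangle inequality: |a − b| < c < a + b
|a − b| = |14.8 − 18.2| = 3.4
a + b = 14.8 + 18.2 = 33

3.4 < c < 33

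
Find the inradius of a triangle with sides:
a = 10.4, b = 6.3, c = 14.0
r = Area/s where s is the semi-perimeter.
s = (10.4 + 6.3 + 14.0)/2 = 30.7/2 = 15.35
Area = √(s(s−a)(s−b)(s−c)) = √(15.35·4.95·9.05·1.35) ≈ √928.316 ≈ 30.4683
r ≈ 30.4683/15.35 ≈ 1.9849

r = 1.985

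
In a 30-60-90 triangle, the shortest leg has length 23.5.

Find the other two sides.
In a 30-60-90 triangle the sides are in ratio 1 : √3 : 2 (short leg : long leg : hypotenuse).
Long leg = 23.5·√3 ≈ 23.5·1.73205 ≈ 40.7032
Hypotenuse = 2·23.5 = 47

Long leg = 23.5√3 = 40.7, Hypotenuse = 47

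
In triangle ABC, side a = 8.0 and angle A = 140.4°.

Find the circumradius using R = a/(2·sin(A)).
R = a/(2·sin(A)) = 8.0/(2·sin(140.4°))
sin(140.4°) ≈ 0.637424
R ≈ 8.0/(2·0.637424) = 8.0/1.27485 ≈ 6.27526

R = 6.275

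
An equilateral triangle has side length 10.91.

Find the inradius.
r = Area/s with s the semi-perimeter.
Area = (√3/4)·10.91² = (√3/4)·119.0281 ≈ 0.433013·119.0281 ≈ 51.5407
s = 3·10.91/2 = 16.365
r ≈ 51.5407/16.365 ≈ 3.14945
(Equivalently r = side/(2√3) = 10.91/3.4641 ≈ 3.14945.)

r = 3.149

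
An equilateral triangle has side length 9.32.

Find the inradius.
r = Area/s with s the semi-perimeter.
Area = (√3/4)·9.32² = (√3/4)·86.8624 ≈ 0.433013·86.8624 ≈ 37.6125
s = 3·9.32/2 = 13.98
r ≈ 37.6125/13.98 ≈ 2.69045
(Equivalently r = side/(2√3) = 9.32/3.4641 ≈ 2.69045.)

r = 2.69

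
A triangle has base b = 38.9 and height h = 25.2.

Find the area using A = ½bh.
A = ½·b·h = ½·38.9·25.2 = ½·980.28 = 490.14

Area = 490.14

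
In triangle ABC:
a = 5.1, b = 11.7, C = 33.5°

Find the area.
Two sides and the included angle (SAS): A = ½·a·b·sin(C) = ½·5.1·11.7·sin(33.5°)
sin(33.5°) ≈ 0.551937
A ≈ ½·59.67·0.551937 = 29.835·0.551937 ≈ 16.467

Area = 16.47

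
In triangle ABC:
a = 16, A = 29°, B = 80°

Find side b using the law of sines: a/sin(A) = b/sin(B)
a/sin(A) = b/sin(B)  ⇒  b = a·sin(B)/sin(A) = 16·sin(80°)/sin(29°)
sin(80°) ≈ 0.984808, sin(29°) ≈ 0.48481
b ≈ 16·0.984808/0.48481 ≈ 15.7569/0.48481 ≈ 32.5013

b = 32.5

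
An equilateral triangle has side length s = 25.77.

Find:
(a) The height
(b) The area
(a) The height splits the triangle into two 30-60-90 halves: h = s·√3/2 = 25.77·1.73205/2 ≈ 44.6349/2 ≈ 22.3175
(b) Area = (√3/4)·s² = (√3/4)·25.77² = (√3/4)·664.0929 ≈ 0.433013·664.0929 ≈ 287.561

Height = 22.32, Area = 287.6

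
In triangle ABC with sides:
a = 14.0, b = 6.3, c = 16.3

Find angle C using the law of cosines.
c² = a² + b² − 2ab·cos(C)  ⇒  cos(C) = (a² + b² − c²)/(2ab)
cos(C) = (14.0² + 6.3² − 16.3²)/(2·14.0·6.3) = (196 + 39.69 − 265.69)/176.4 = -30/176.4 ≈ -0.170068
C = arccos(-0.170068) ≈ 99.7918°

C = 99.79°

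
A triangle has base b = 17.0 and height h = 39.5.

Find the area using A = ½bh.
A = ½·b·h = ½·17.0·39.5 = ½·671.5 = 335.75

Area = 335.75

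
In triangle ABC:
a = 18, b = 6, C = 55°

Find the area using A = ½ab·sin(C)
A = ½·a·b·sin(C) = ½·18·6·sin(55°)
sin(55°) ≈ 0.819152
A ≈ ½·108·0.819152 = 54·0.819152 ≈ 44.2342

Area = 44.23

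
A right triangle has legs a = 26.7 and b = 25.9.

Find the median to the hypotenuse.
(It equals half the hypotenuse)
Hypotenuse c = √(a² + b²) = √(712.89 + 670.81) = √1383.7 ≈ 37.1981
Median to hypotenuse = c/2 ≈ 37.1981/2 ≈ 18.5991

Median = 18.6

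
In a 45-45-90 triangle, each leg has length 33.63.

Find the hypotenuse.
In a 45-45-90 triangle the sides are in ratio 1 : 1 : √2, so hypotenuse = leg·√2.
Hypotenuse = 33.63·√2 ≈ 33.63·1.41421 ≈ 47.56

Hypotenuse = 33.63√2 = 47.56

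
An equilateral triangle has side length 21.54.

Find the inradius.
r = Area/s with s the semi-perimeter.
Area = (√3/4)·21.54² = (√3/4)·463.9716 ≈ 0.433013·463.9716 ≈ 200.906
s = 3·21.54/2 = 32.31
r ≈ 200.906/32.31 ≈ 6.21806
(Equivalently r = side/(2√3) = 21.54/3.4641 ≈ 6.21806.)

r = 6.218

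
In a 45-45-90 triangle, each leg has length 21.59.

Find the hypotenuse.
In a 45-45-90 triangle the sides are in ratio 1 : 1 : √2, so hypotenuse = leg·√2.
Hypotenuse = 21.59·√2 ≈ 21.59·1.41421 ≈ 30.5329

Hypotenuse = 21.59√2 = 30.53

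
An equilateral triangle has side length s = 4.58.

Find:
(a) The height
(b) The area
(a) The height splits the triangle into two 30-60-90 halves: h = s·√3/2 = 4.58·1.73205/2 ≈ 7.93279/2 ≈ 3.9664
(b) Area = (√3/4)·s² = (√3/4)·4.58² = (√3/4)·20.9764 ≈ 0.433013·20.9764 ≈ 9.08305

Height = 3.966, Area = 9.083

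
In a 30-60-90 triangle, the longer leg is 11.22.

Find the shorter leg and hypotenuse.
In a 30-60-90 triangle the sides are in ratio 1 : √3 : 2, so short leg = long leg/√3 and hypotenuse = 2·(short leg).
Short leg = 11.22/√3 ≈ 11.22/1.73205 ≈ 6.47787
Hypotenuse = 2·6.47787 ≈ 12.9557

Short leg = 6.478, Hypotenuse = 12.96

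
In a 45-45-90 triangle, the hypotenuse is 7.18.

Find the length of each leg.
In a 45-45-90 triangle hypotenuse = leg·√2, so leg = hypotenuse/√2.
Leg = 7.18/√2 ≈ 7.18/1.41421 ≈ 5.07703

Each leg = 5.077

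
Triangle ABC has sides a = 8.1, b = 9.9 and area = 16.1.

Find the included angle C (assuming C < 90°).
Area = ½·a·b·sin(C)  ⇒  sin(C) = 2·Area/(a·b) = 2·16.1/(8.1·9.9) = 32.2/80.19 ≈ 0.401546
C = arcsin(0.401546) ≈ 23.6749° (taking the acute solution since C < 90°)

C = 23.67°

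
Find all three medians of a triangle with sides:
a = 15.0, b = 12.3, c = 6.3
Median formula: m_a = ½√(2b² + 2c² − a²) (and cyclically). a² = 225, b² = 151.29, c² = 39.69.
m_a = ½√(2·151.29 + 2·39.69 − 225) = ½√156.96 ≈ ½·12.5284 ≈ 6.26418
m_b = ½√(2·225 + 2·39.69 − 151.29) = ½√378.09 ≈ ½·19.4445 ≈ 9.72227
m_c = ½√(2·225 + 2·151.29 − 39.69) = ½√712.89 ≈ ½·26.7 ≈ 13.35

m_a = 6.264, m_b = 9.722, m_c = 13.35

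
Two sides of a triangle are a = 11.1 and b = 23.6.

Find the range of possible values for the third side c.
Triangle inequality: |a − b| < c < a + b
|a − b| = |11.1 − 23.6| = 12.5
a + b = 11.1 + 23.6 = 34.7

12.5 < c < 34.7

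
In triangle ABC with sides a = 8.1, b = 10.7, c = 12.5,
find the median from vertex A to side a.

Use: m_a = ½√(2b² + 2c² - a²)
m_a = ½√(2·10.7² + 2·12.5² − 8.1²) = ½√(2·114.49 + 2·156.25 − 65.61) = ½√(228.98 + 312.5 − 65.61) = ½√475.87
√475.87 ≈ 21.8144, so m_a ≈ 10.9072

m_a = 10.91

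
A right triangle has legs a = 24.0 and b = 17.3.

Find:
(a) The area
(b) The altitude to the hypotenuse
(a) The legs are perpendicular, so Area = ½·a·b = ½·24.0·17.3 = ½·415.2 = 207.6
(b) Hypotenuse c = √(a² + b²) = √(576 + 299.29) = √875.29 ≈ 29.5853
    Area = ½·c·h_c  ⇒  h_c = 2·Area/c = 415.2/29.5853 ≈ 14.034

Area = 207.6, h_c = 14.03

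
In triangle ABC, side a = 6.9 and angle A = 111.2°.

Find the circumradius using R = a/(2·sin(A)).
R = a/(2·sin(A)) = 6.9/(2·sin(111.2°))
sin(111.2°) ≈ 0.932324
R ≈ 6.9/(2·0.932324) = 6.9/1.86465 ≈ 3.70043

R = 3.7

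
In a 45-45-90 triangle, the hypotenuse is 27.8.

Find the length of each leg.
In a 45-45-90 triangle hypotenuse = leg·√2, so leg = hypotenuse/√2.
Leg = 27.8/√2 ≈ 27.8/1.41421 ≈ 19.6576

Each leg = 19.66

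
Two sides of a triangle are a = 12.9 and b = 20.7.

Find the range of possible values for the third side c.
Triangle inequality: |a − b| < c < a + b
|a − b| = |12.9 − 20.7| = 7.8
a + b = 12.9 + 20.7 = 33.6

7.8 < c < 33.6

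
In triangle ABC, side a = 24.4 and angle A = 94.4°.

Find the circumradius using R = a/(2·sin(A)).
R = a/(2·sin(A)) = 24.4/(2·sin(94.4°))
sin(94.4°) ≈ 0.997053
R ≈ 24.4/(2·0.997053) = 24.4/1.99411 ≈ 12.2361

R = 12.24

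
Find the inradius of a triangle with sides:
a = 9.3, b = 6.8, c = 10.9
r = Area/s where s is the semi-perimeter.
s = (9.3 + 6.8 + 10.9)/2 = 27/2 = 13.5
Area = √(s(s−a)(s−b)(s−c)) = √(13.5·4.2·6.7·2.6) ≈ √987.714 ≈ 31.4279
r ≈ 31.4279/13.5 ≈ 2.32799

r = 2.328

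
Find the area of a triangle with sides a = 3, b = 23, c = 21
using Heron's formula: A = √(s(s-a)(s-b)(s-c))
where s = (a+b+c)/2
s = (3 + 23 + 21)/2 = 47/2 = 23.5
s − a = 20.5, s − b = 0.5, s − c = 2.5
s(s−a)(s−b)(s−c) = 23.5·20.5·0.5·2.5 = 602.1875
Area = √602.1875 ≈ 24.5395

s = 23.5, Area = 24.54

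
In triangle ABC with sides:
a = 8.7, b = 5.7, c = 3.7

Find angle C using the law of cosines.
c² = a² + b² − 2ab·cos(C)  ⇒  cos(C) = (a² + b² − c²)/(2ab)
cos(C) = (8.7² + 5.7² − 3.7²)/(2·8.7·5.7) = (75.69 + 32.49 − 13.69)/99.18 = 94.49/99.18 ≈ 0.952712
C = arccos(0.952712) ≈ 17.6904°

C = 17.69°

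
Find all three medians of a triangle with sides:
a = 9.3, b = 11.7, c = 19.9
Median formula: m_a = ½√(2b² + 2c² − a²) (and cyclically). a² = 86.49, b² = 136.89, c² = 396.01.
m_a = ½√(2·136.89 + 2·396.01 − 86.49) = ½√979.31 ≈ ½·31.2939 ≈ 15.647
m_b = ½√(2·86.49 + 2·396.01 − 136.89) = ½√828.11 ≈ ½·28.7769 ≈ 14.3885
m_c = ½√(2·86.49 + 2·136.89 − 396.01) = ½√50.75 ≈ ½·7.1239 ≈ 3.56195

m_a = 15.65, m_b = 14.39, m_c = 3.562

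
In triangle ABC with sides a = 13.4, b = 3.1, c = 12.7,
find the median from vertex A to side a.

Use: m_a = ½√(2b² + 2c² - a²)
m_a = ½√(2·3.1² + 2·12.7² − 13.4²) = ½√(2·9.61 + 2·161.29 − 179.56) = ½√(19.22 + 322.58 − 179.56) = ½√162.24
√162.24 ≈ 12.7373, so m_a ≈ 6.36867

m_a = 6.369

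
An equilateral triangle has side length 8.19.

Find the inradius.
r = Area/s with s the semi-perimeter.
Area = (√3/4)·8.19² = (√3/4)·67.0761 ≈ 0.433013·67.0761 ≈ 29.0448
s = 3·8.19/2 = 12.285
r ≈ 29.0448/12.285 ≈ 2.36425
(Equivalently r = side/(2√3) = 8.19/3.4641 ≈ 2.36425.)

r = 2.364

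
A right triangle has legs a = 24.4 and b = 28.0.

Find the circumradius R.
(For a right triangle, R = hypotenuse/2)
Hypotenuse c = √(a² + b²) = √(595.36 + 784) = √1379.36 ≈ 37.1397
R = c/2 ≈ 37.1397/2 ≈ 18.5699

R = 18.57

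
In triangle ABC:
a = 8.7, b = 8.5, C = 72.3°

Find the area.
Two sides and the included angle (SAS): A = ½·a·b·sin(C) = ½·8.7·8.5·sin(72.3°)
sin(72.3°) ≈ 0.952661
A ≈ ½·73.95·0.952661 = 36.975·0.952661 ≈ 35.2247

Area = 35.22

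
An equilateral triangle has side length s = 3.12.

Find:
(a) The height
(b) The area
(a) The height splits the triangle into two 30-60-90 halves: h = s·√3/2 = 3.12·1.73205/2 ≈ 5.404/2 ≈ 2.702
(b) Area = (√3/4)·s² = (√3/4)·3.12² = (√3/4)·9.7344 ≈ 0.433013·9.7344 ≈ 4.21512

Height = 2.702, Area = 4.215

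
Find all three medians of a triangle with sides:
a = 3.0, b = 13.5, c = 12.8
Median formula: m_a = ½√(2b² + 2c² − a²) (and cyclically). a² = 9, b² = 182.25, c² = 163.84.
m_a = ½√(2·182.25 + 2·163.84 − 9) = ½√683.18 ≈ ½·26.1377 ≈ 13.0689
m_b = ½√(2·9 + 2·163.84 − 182.25) = ½√163.43 ≈ ½·12.784 ≈ 6.39199
m_c = ½√(2·9 + 2·182.25 − 163.84) = ½√218.66 ≈ ½·14.7872 ≈ 7.39358

m_a = 13.07, m_b = 6.392, m_c = 7.394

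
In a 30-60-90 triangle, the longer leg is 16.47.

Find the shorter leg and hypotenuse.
In a 30-60-90 triangle the sides are in ratio 1 : √3 : 2, so short leg = long leg/√3 and hypotenuse = 2·(short leg).
Short leg = 16.47/√3 ≈ 16.47/1.73205 ≈ 9.50896
Hypotenuse = 2·9.50896 ≈ 19.0179

Short leg = 9.509, Hypotenuse = 19.02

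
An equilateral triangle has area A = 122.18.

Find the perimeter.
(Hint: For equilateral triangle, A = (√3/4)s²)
A = (√3/4)s²  ⇒  s² = 4A/√3 = 4·122.18/√3 = 488.72/1.73205 ≈ 282.163
s ≈ √282.163 ≈ 16.7977
Perimeter = 3s ≈ 3·16.7977 ≈ 50.3931

Perimeter = 50.39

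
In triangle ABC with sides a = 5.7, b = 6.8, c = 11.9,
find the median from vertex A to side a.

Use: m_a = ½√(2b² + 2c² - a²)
m_a = ½√(2·6.8² + 2·11.9² − 5.7²) = ½√(2·46.24 + 2·141.61 − 32.49) = ½√(92.48 + 283.22 − 32.49) = ½√343.21
√343.21 ≈ 18.5259, so m_a ≈ 9.26296

m_a = 9.263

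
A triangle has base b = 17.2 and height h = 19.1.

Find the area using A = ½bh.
A = ½·b·h = ½·17.2·19.1 = ½·328.52 = 164.26

Area = 164.26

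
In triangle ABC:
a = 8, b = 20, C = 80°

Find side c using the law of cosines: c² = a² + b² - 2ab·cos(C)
c² = 8² + 20² − 2·8·20·cos(80°)
cos(80°) ≈ 0.173648
c² ≈ 64 + 400 − 320·(0.173648) ≈ 464 − 55.5674 ≈ 408.433
c ≈ √408.433 ≈ 20.2097

c = 20.21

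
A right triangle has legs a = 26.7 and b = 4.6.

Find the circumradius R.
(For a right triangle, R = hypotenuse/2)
Hypotenuse c = √(a² + b²) = √(712.89 + 21.16) = √734.05 ≈ 27.0934
R = c/2 ≈ 27.0934/2 ≈ 13.5467

R = 13.55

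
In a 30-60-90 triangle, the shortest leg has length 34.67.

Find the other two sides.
In a 30-60-90 triangle the sides are in ratio 1 : √3 : 2 (short leg : long leg : hypotenuse).
Long leg = 34.67·√3 ≈ 34.67·1.73205 ≈ 60.0502
Hypotenuse = 2·34.67 = 69.34

Long leg = 34.67√3 = 60.05, Hypotenuse = 69.34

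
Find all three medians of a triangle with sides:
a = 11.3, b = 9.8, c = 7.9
Median formula: m_a = ½√(2b² + 2c² − a²) (and cyclically). a² = 127.69, b² = 96.04, c² = 62.41.
m_a = ½√(2·96.04 + 2·62.41 − 127.69) = ½√189.21 ≈ ½·13.7554 ≈ 6.87768
m_b = ½√(2·127.69 + 2·62.41 − 96.04) = ½√284.16 ≈ ½·16.857 ≈ 8.42852
m_c = ½√(2·127.69 + 2·96.04 − 62.41) = ½√385.05 ≈ ½·19.6227 ≈ 9.81135

m_a = 6.878, m_b = 8.429, m_c = 9.811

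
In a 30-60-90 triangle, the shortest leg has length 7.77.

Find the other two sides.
In a 30-60-90 triangle the sides are in ratio 1 : √3 : 2 (short leg : long leg : hypotenuse).
Long leg = 7.77·√3 ≈ 7.77·1.73205 ≈ 13.458
Hypotenuse = 2·7.77 = 15.54

Long leg = 7.77√3 = 13.46, Hypotenuse = 15.54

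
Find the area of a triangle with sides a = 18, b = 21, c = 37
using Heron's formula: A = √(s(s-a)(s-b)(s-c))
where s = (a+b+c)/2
s = (18 + 21 + 37)/2 = 76/2 = 38
s − a = 20, s − b = 17, s − c = 1
s(s−a)(s−b)(s−c) = 38·20·17·1 = 12920
Area = √12920 ≈ 113.666

s = 38.0, Area = 113.7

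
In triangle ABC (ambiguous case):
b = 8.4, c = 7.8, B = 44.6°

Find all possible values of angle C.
b/sin(B) = c/sin(C)  ⇒  sin(C) = c·sin(B)/b = 7.8·sin(44.6°)/8.4
sin(44.6°) ≈ 0.702153
sin(C) ≈ 7.8·0.702153/8.4 ≈ 5.47679/8.4 ≈ 0.651999
Candidate 1: C₁ = arcsin(0.651999) ≈ 40.6925°  →  A = 180° − 44.6° − 40.6925° ≈ 94.7075° > 0, valid
Candidate 2: C₂ = 180° − C₁ ≈ 139.307°  →  A = 180° − 44.6° − 139.307° ≈ -3.9075° ≤ 0, not a valid triangle

C = 40.69° (one solution)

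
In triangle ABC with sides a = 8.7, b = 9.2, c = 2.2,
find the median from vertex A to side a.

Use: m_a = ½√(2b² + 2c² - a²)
m_a = ½√(2·9.2² + 2·2.2² − 8.7²) = ½√(2·84.64 + 2·4.84 − 75.69) = ½√(169.28 + 9.68 − 75.69) = ½√103.27
√103.27 ≈ 10.1622, so m_a ≈ 5.08109

m_a = 5.081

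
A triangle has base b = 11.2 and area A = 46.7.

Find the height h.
A = ½·b·h  ⇒  h = 2A/b = 2·46.7/11.2 = 93.4/11.2 ≈ 8.33929

h = 8.339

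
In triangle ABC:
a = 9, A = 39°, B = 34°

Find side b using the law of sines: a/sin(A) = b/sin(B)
a/sin(A) = b/sin(B)  ⇒  b = a·sin(B)/sin(A) = 9·sin(34°)/sin(39°)
sin(34°) ≈ 0.559193, sin(39°) ≈ 0.62932
b ≈ 9·0.559193/0.62932 ≈ 5.03274/0.62932 ≈ 7.9971

b = 7.997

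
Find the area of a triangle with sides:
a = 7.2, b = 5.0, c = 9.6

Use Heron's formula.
s = (7.2 + 5.0 + 9.6)/2 = 21.8/2 = 10.9
s − a = 3.7, s − b = 5.9, s − c = 1.3
s(s−a)(s−b)(s−c) = 10.9·3.7·5.9·1.3 ≈ 309.331
Area = √309.331 ≈ 17.5878

Area = 17.59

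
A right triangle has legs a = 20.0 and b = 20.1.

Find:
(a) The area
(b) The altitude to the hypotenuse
(a) The legs are perpendicular, so Area = ½·a·b = ½·20.0·20.1 = ½·402 = 201
(b) Hypotenuse c = √(a² + b²) = √(400 + 404.01) = √804.01 ≈ 28.3551
    Area = ½·c·h_c  ⇒  h_c = 2·Area/c = 402/28.3551 ≈ 14.1774

Area = 201, h_c = 14.18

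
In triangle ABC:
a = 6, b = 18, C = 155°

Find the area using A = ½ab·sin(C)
A = ½·a·b·sin(C) = ½·6·18·sin(155°)
sin(155°) ≈ 0.422618
A ≈ ½·108·0.422618 = 54·0.422618 ≈ 22.8214

Area = 22.82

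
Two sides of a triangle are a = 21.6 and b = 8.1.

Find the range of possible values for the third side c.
Triangle inequality: |a − b| < c < a + b
|a − b| = |21.6 − 8.1| = 13.5
a + b = 21.6 + 8.1 = 29.7

13.5 < c < 29.7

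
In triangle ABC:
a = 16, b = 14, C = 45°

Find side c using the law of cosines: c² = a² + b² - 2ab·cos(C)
c² = 16² + 14² − 2·16·14·cos(45°)
cos(45°) ≈ 0.707107
c² ≈ 256 + 196 − 448·(0.707107) ≈ 452 − 316.784 ≈ 135.216
c ≈ √135.216 ≈ 11.6282

c = 11.63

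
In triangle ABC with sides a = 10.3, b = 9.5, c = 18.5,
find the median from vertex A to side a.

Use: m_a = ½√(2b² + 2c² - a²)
m_a = ½√(2·9.5² + 2·18.5² − 10.3²) = ½√(2·90.25 + 2·342.25 − 106.09) = ½√(180.5 + 684.5 − 106.09) = ½√758.91
√758.91 ≈ 27.5483, so m_a ≈ 13.7742

m_a = 13.77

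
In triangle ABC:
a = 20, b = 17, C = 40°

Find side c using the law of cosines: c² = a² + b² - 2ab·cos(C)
c² = 20² + 17² − 2·20·17·cos(40°)
cos(40°) ≈ 0.766044
c² ≈ 400 + 289 − 680·(0.766044) ≈ 689 − 520.91 ≈ 168.09
c ≈ √168.09 ≈ 12.9649

c = 12.96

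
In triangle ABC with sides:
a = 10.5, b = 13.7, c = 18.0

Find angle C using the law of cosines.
c² = a² + b² − 2ab·cos(C)  ⇒  cos(C) = (a² + b² − c²)/(2ab)
cos(C) = (10.5² + 13.7² − 18.0²)/(2·10.5·13.7) = (110.25 + 187.69 − 324)/287.7 = -26.06/287.7 ≈ -0.0905805
C = arccos(-0.0905805) ≈ 95.197°

C = 95.2°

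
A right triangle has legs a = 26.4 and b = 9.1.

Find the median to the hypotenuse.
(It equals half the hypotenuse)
Hypotenuse c = √(a² + b²) = √(696.96 + 82.81) = √779.77 ≈ 27.9244
Median to hypotenuse = c/2 ≈ 27.9244/2 ≈ 13.9622

Median = 13.96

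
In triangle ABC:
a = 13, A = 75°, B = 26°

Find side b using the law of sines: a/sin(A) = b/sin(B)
a/sin(A) = b/sin(B)  ⇒  b = a·sin(B)/sin(A) = 13·sin(26°)/sin(75°)
sin(26°) ≈ 0.438371, sin(75°) ≈ 0.965926
b ≈ 13·0.438371/0.965926 ≈ 5.69882/0.965926 ≈ 5.89986

b = 5.9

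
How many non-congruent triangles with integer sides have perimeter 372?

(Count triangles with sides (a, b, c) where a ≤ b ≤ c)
Let a ≤ b ≤ c with a + b + c = 372. The only binding inequality is a + b > c, i.e. 372 − c > c, so c < 372/2; and c ≥ 372/3 since c is the largest side.
So 124 ≤ c ≤ 185. For each c, b runs from ⌈(372 − c)/2⌉ up to c (then a = 372 − b − c satisfies 1 ≤ a ≤ b automatically), giving c − ⌈(372 − c)/2⌉ + 1 choices.
Summing over c: 1 + 2 + 4 + 5 + … + 91 + 92  (62 terms, c = 124, …, 185) = 2883
Check (closed form: nearest integer to p²/48 for even p, (p+3)²/48 for odd p): 372²/48 = 138384/48 ≈ 2883.00 → 2883

2883 triangles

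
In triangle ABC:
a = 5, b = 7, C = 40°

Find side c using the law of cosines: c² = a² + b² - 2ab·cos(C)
c² = 5² + 7² − 2·5·7·cos(40°)
cos(40°) ≈ 0.766044
c² ≈ 25 + 49 − 70·(0.766044) ≈ 74 − 53.6231 ≈ 20.3769
c ≈ √20.3769 ≈ 4.51408

c = 4.514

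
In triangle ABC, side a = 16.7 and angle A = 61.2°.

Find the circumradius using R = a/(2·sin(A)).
R = a/(2·sin(A)) = 16.7/(2·sin(61.2°))
sin(61.2°) ≈ 0.876307
R ≈ 16.7/(2·0.876307) = 16.7/1.75261 ≈ 9.52863

R = 9.529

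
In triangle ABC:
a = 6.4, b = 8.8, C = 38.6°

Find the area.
Two sides and the included angle (SAS): A = ½·a·b·sin(C) = ½·6.4·8.8·sin(38.6°)
sin(38.6°) ≈ 0.62388
A ≈ ½·56.32·0.62388 = 28.16·0.62388 ≈ 17.5684

Area = 17.57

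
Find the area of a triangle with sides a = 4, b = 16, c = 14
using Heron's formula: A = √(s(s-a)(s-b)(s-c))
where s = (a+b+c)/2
s = (4 + 16 + 14)/2 = 34/2 = 17
s − a = 13, s − b = 1, s − c = 3
s(s−a)(s−b)(s−c) = 17·13·1·3 = 663
Area = √663 ≈ 25.7488

s = 17.0, Area = 25.75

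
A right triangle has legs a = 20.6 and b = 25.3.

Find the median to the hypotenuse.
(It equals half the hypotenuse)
Hypotenuse c = √(a² + b²) = √(424.36 + 640.09) = √1064.45 ≈ 32.6259
Median to hypotenuse = c/2 ≈ 32.6259/2 ≈ 16.313

Median = 16.31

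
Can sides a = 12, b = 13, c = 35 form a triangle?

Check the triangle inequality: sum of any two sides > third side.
a + b vs c: 12 + 13 = 25 ≤ 35  ✗
a + c vs b: 12 + 35 = 47 > 13  ✓
b + c vs a: 13 + 35 = 48 > 12  ✓

No: 12 + 13 = 25 is not > 35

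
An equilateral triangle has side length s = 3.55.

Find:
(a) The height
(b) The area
(a) The height splits the triangle into two 30-60-90 halves: h = s·√3/2 = 3.55·1.73205/2 ≈ 6.14878/2 ≈ 3.07439
(b) Area = (√3/4)·s² = (√3/4)·3.55² = (√3/4)·12.6025 ≈ 0.433013·12.6025 ≈ 5.45704

Height = 3.074, Area = 5.457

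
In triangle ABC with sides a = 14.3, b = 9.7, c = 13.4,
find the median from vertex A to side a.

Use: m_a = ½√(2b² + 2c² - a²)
m_a = ½√(2·9.7² + 2·13.4² − 14.3²) = ½√(2·94.09 + 2·179.56 − 204.49) = ½√(188.18 + 359.12 − 204.49) = ½√342.81
√342.81 ≈ 18.5151, so m_a ≈ 9.25756

m_a = 9.258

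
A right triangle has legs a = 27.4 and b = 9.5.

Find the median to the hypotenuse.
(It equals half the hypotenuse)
Hypotenuse c = √(a² + b²) = √(750.76 + 90.25) = √841.01 ≈ 29.0002
Median to hypotenuse = c/2 ≈ 29.0002/2 ≈ 14.5001

Median = 14.5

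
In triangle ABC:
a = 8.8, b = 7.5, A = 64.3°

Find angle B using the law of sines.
a/sin(A) = b/sin(B)  ⇒  sin(B) = b·sin(A)/a = 7.5·sin(64.3°)/8.8
sin(64.3°) ≈ 0.901077
sin(B) ≈ 7.5·0.901077/8.8 ≈ 6.75808/8.8 ≈ 0.767963
B = arcsin(0.767963) ≈ 50.1714°
(Since b ≤ a we need B ≤ A, so the obtuse alternative 180° − 50.1714° ≈ 129.829° is rejected.)

B = 50.17°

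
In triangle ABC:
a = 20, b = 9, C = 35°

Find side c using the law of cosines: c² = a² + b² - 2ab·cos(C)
c² = 20² + 9² − 2·20·9·cos(35°)
cos(35°) ≈ 0.819152
c² ≈ 400 + 81 − 360·(0.819152) ≈ 481 − 294.895 ≈ 186.105
c ≈ √186.105 ≈ 13.642

c = 13.64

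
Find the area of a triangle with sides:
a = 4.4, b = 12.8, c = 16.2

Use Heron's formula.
s = (4.4 + 12.8 + 16.2)/2 = 33.4/2 = 16.7
s − a = 12.3, s − b = 3.9, s − c = 0.5
s(s−a)(s−b)(s−c) = 16.7·12.3·3.9·0.5 ≈ 400.55
Area = √400.55 ≈ 20.0137

Area = 20.01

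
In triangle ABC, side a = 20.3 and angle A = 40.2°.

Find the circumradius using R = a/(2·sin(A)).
R = a/(2·sin(A)) = 20.3/(2·sin(40.2°))
sin(40.2°) ≈ 0.645458
R ≈ 20.3/(2·0.645458) = 20.3/1.29092 ≈ 15.7253

R = 15.73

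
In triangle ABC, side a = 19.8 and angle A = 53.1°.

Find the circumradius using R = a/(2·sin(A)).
R = a/(2·sin(A)) = 19.8/(2·sin(53.1°))
sin(53.1°) ≈ 0.799685
R ≈ 19.8/(2·0.799685) = 19.8/1.59937 ≈ 12.3799

R = 12.38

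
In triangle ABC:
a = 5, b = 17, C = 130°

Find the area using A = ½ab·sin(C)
A = ½·a·b·sin(C) = ½·5·17·sin(130°)
sin(130°) ≈ 0.766044
A ≈ ½·85·0.766044 = 42.5·0.766044 ≈ 32.5569

Area = 32.56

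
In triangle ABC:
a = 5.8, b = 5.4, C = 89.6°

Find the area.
Two sides and the included angle (SAS): A = ½·a·b·sin(C) = ½·5.8·5.4·sin(89.6°)
sin(89.6°) ≈ 0.999976
A ≈ ½·31.32·0.999976 = 15.66·0.999976 ≈ 15.6596

Area = 15.66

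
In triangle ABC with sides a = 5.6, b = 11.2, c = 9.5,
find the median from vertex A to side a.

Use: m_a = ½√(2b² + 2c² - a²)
m_a = ½√(2·11.2² + 2·9.5² − 5.6²) = ½√(2·125.44 + 2·90.25 − 31.36) = ½√(250.88 + 180.5 − 31.36) = ½√400.02
√400.02 ≈ 20.0005, so m_a ≈ 10.0002

m_a = 10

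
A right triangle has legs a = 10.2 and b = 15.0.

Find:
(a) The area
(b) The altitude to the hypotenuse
(a) The legs are perpendicular, so Area = ½·a·b = ½·10.2·15.0 = ½·153 = 76.5
(b) Hypotenuse c = √(a² + b²) = √(104.04 + 225) = √329.04 ≈ 18.1395
    Area = ½·c·h_c  ⇒  h_c = 2·Area/c = 153/18.1395 ≈ 8.43465

Area = 76.5, h_c = 8.435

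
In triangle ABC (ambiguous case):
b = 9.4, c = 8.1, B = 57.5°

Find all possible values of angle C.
b/sin(B) = c/sin(C)  ⇒  sin(C) = c·sin(B)/b = 8.1·sin(57.5°)/9.4
sin(57.5°) ≈ 0.843391
sin(C) ≈ 8.1·0.843391/9.4 ≈ 6.83147/9.4 ≈ 0.726752
Candidate 1: C₁ = arcsin(0.726752) ≈ 46.6148°  →  A = 180° − 57.5° − 46.6148° ≈ 75.8852° > 0, valid
Candidate 2: C₂ = 180° − C₁ ≈ 133.385°  →  A = 180° − 57.5° − 133.385° ≈ -10.8852° ≤ 0, not a valid triangle

C = 46.61° (one solution)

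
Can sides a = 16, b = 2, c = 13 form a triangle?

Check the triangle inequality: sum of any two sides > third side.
a + b vs c: 16 + 2 = 18 > 13  ✓
a + c vs b: 16 + 13 = 29 > 2  ✓
b + c vs a: 2 + 13 = 15 ≤ 16  ✗

No: 2 + 13 = 15 is not > 16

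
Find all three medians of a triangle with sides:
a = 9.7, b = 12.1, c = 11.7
Median formula: m_a = ½√(2b² + 2c² − a²) (and cyclically). a² = 94.09, b² = 146.41, c² = 136.89.
m_a = ½√(2·146.41 + 2·136.89 − 94.09) = ½√472.51 ≈ ½·21.7373 ≈ 10.8686
m_b = ½√(2·94.09 + 2·136.89 − 146.41) = ½√315.55 ≈ ½·17.7637 ≈ 8.88186
m_c = ½√(2·94.09 + 2·146.41 − 136.89) = ½√344.11 ≈ ½·18.5502 ≈ 9.2751

m_a = 10.87, m_b = 8.882, m_c = 9.275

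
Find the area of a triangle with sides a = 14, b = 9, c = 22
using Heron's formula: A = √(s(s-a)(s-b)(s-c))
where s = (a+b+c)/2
s = (14 + 9 + 22)/2 = 45/2 = 22.5
s − a = 8.5, s − b = 13.5, s − c = 0.5
s(s−a)(s−b)(s−c) = 22.5·8.5·13.5·0.5 = 1290.9375
Area = √1290.9375 ≈ 35.9296

s = 22.5, Area = 35.93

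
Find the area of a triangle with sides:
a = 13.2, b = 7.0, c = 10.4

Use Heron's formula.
s = (13.2 + 7.0 + 10.4)/2 = 30.6/2 = 15.3
s − a = 2.1, s − b = 8.3, s − c = 4.9
s(s−a)(s−b)(s−c) = 15.3·2.1·8.3·4.9 ≈ 1306.73
Area = √1306.73 ≈ 36.1487

Area = 36.15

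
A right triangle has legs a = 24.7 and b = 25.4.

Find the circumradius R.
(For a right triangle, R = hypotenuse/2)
Hypotenuse c = √(a² + b²) = √(610.09 + 645.16) = √1255.25 ≈ 35.4295
R = c/2 ≈ 35.4295/2 ≈ 17.7148

R = 17.71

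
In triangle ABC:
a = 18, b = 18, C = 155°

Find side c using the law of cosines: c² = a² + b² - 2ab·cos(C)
c² = 18² + 18² − 2·18·18·cos(155°)
cos(155°) ≈ -0.906308
c² ≈ 324 + 324 − 648·(-0.906308) ≈ 648 + 587.287 ≈ 1235.29
c ≈ √1235.29 ≈ 35.1467

c = 35.15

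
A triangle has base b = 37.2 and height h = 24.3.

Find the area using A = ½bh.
A = ½·b·h = ½·37.2·24.3 = ½·903.96 = 451.98

Area = 451.98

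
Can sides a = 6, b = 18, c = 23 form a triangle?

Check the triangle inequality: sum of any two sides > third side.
a + b vs c: 6 + 18 = 24 > 23  ✓
a + c vs b: 6 + 23 = 29 > 18  ✓
b + c vs a: 18 + 23 = 41 > 6  ✓

Yes, triangle inequality satisfied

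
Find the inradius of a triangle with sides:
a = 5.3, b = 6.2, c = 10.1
r = Area/s where s is the semi-perimeter.
s = (5.3 + 6.2 + 10.1)/2 = 21.6/2 = 10.8
Area = √(s(s−a)(s−b)(s−c)) = √(10.8·5.5·4.6·0.7) ≈ √191.268 ≈ 13.83
r ≈ 13.83/10.8 ≈ 1.28055

r = 1.281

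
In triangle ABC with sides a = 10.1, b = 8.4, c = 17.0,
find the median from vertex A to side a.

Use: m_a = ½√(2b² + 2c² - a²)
m_a = ½√(2·8.4² + 2·17.0² − 10.1²) = ½√(2·70.56 + 2·289 − 102.01) = ½√(141.12 + 578 − 102.01) = ½√617.11
√617.11 ≈ 24.8417, so m_a ≈ 12.4208

m_a = 12.42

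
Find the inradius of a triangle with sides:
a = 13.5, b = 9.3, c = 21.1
r = Area/s where s is the semi-perimeter.
s = (13.5 + 9.3 + 21.1)/2 = 43.9/2 = 21.95
Area = √(s(s−a)(s−b)(s−c)) = √(21.95·8.45·12.65·0.85) ≈ √1994.35 ≈ 44.6581
r ≈ 44.6581/21.95 ≈ 2.03454

r = 2.035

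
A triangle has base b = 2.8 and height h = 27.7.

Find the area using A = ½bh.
A = ½·b·h = ½·2.8·27.7 = ½·77.56 = 38.78

Area = 38.78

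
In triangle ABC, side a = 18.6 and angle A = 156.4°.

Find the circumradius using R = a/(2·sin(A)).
R = a/(2·sin(A)) = 18.6/(2·sin(156.4°))
sin(156.4°) ≈ 0.400349
R ≈ 18.6/(2·0.400349) = 18.6/0.800698 ≈ 23.2297

R = 23.23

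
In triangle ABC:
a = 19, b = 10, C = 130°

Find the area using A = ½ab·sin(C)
A = ½·a·b·sin(C) = ½·19·10·sin(130°)
sin(130°) ≈ 0.766044
A ≈ ½·190·0.766044 = 95·0.766044 ≈ 72.7742

Area = 72.77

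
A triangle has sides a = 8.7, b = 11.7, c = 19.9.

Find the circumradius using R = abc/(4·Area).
First find the area with Heron's formula.
s = (8.7 + 11.7 + 19.9)/2 = 20.15
Area = √(s(s−a)(s−b)(s−c)) = √(20.15·11.45·8.45·0.25) ≈ √487.391 ≈ 22.0769
abc = 8.7·11.7·19.9 = 2025.621
R = abc/(4·Area) ≈ 2025.621/(4·22.0769) = 2025.621/88.3077 ≈ 22.9382

R = 22.94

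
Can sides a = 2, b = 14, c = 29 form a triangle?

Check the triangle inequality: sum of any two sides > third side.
a + b vs c: 2 + 14 = 16 ≤ 29  ✗
a + c vs b: 2 + 29 = 31 > 14  ✓
b + c vs a: 14 + 29 = 43 > 2  ✓

No: 2 + 14 = 16 is not > 29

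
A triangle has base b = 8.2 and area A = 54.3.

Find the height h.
A = ½·b·h  ⇒  h = 2A/b = 2·54.3/8.2 = 108.6/8.2 ≈ 13.2439

h = 13.24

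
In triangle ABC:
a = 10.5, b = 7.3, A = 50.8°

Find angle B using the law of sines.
a/sin(A) = b/sin(B)  ⇒  sin(B) = b·sin(A)/a = 7.3·sin(50.8°)/10.5
sin(50.8°) ≈ 0.774944
sin(B) ≈ 7.3·0.774944/10.5 ≈ 5.65709/10.5 ≈ 0.538771
B = arcsin(0.538771) ≈ 32.6°
(Since b ≤ a we need B ≤ A, so the obtuse alternative 180° − 32.6° ≈ 147.4° is rejected.)

B = 32.6°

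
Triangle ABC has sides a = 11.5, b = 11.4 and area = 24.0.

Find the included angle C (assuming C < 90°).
Area = ½·a·b·sin(C)  ⇒  sin(C) = 2·Area/(a·b) = 2·24.0/(11.5·11.4) = 48/131.1 ≈ 0.366133
C = arcsin(0.366133) ≈ 21.4773° (taking the acute solution since C < 90°)

C = 21.48°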